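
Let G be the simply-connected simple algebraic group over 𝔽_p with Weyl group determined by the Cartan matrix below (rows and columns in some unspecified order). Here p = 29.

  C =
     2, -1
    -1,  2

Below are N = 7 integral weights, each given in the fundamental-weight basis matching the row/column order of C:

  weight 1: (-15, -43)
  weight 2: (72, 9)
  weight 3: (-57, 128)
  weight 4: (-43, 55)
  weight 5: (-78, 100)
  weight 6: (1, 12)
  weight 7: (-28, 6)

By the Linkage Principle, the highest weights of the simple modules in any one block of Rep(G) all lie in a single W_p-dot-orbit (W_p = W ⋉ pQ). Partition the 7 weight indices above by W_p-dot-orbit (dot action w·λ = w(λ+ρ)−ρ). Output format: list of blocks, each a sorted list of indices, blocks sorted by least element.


Type A_2, rank 2, |W|=6; reorder rows/cols to standard.

Ā_29 reps of the 7 weights (A_2, coords as presented):

  λ_1+ρ ↦ (2, 13) · λ_2+ρ ↦ (10, 4) · λ_3+ρ ↦ (2, 13) · λ_4+ρ ↦ (2, 13) · λ_5+ρ ↦ (10, 14) · λ_6+ρ ↦ (2, 13) · λ_7+ρ ↦ (7, 20)

Partition of {1..7} into 4 W_29-dot-orbits:

[[1, 3, 4, 6], [2], [5], [7]]


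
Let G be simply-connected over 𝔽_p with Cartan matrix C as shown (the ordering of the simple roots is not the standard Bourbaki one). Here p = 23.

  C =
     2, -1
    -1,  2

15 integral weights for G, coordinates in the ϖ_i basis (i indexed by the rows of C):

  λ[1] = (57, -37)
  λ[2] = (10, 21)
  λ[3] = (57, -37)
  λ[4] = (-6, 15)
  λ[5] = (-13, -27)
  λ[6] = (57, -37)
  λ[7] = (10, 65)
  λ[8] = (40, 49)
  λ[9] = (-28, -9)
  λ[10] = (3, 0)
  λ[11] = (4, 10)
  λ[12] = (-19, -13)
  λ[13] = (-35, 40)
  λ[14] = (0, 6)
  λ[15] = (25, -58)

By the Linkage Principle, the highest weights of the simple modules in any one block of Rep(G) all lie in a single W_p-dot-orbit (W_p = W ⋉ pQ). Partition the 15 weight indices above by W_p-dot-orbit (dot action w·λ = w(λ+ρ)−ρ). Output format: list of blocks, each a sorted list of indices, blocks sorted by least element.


C ↔ A_2 under row/col permutation; |W(A_2)| = 6.

W_23-reps of the 15 weights in Ā_23 (same 2-coord order as C):

  [1] (1, 12) · [2] (1, 12) · [3] (1, 12) · [4] (5, 11) · [5] (8, 3) · [6] (1, 12) · [7] (8, 3) · [8] (4, 1) · [9] (4, 11) · [10] (4, 1) · [11] (5, 11) · [12] (5, 11) · [13] (5, 11) · [14] (1, 7) · [15] (8, 3)

Linkage partition of the 15 weights (6 classes, p=23):

[[1, 2, 3, 6], [4, 11, 12, 13], [5, 7, 15], [8, 10], [9], [14]]


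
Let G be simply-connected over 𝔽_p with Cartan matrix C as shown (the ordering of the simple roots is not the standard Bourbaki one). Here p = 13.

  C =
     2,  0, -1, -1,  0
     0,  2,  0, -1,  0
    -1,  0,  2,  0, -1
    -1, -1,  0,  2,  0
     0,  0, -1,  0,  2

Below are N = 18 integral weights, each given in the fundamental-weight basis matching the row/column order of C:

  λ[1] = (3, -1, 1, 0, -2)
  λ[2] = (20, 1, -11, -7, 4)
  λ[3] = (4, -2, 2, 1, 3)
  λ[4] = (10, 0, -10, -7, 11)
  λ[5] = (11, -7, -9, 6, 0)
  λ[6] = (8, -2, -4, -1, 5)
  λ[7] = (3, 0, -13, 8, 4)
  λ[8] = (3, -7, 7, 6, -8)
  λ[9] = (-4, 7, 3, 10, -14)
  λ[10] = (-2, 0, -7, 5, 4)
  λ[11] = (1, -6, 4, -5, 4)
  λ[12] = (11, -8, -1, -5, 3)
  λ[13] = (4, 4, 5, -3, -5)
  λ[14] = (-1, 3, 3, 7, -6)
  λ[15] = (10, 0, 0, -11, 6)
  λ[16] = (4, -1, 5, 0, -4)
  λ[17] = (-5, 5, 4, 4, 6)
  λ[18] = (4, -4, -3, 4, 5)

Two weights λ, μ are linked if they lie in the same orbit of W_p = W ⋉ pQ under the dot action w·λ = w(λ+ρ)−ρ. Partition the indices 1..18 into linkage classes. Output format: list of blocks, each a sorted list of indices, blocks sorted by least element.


Type A_5, rank 5, |W|=720; reorder rows/cols to standard.

Folding the 18 weights λ_j+ρ into Ā_13 (reps in the given 5-coord order):

  λ_1 → (4, 0, 1, 1, 1);  λ_2 → (3, 2, 2, 2, 3);  λ_3 → (5, 0, 3, 1, 3);  λ_4 → (1, 1, 5, 3, 2);  λ_5 → (4, 0, 1, 1, 1);  λ_6 → (5, 0, 3, 1, 3);  λ_7 → (5, 0, 3, 1, 3);  λ_8 → (4, 0, 1, 1, 1);  λ_9 → (5, 0, 3, 1, 3);  λ_10 → (4, 0, 1, 1, 1);  λ_11 → (3, 2, 2, 2, 3);  λ_12 → (1, 1, 0, 7, 1);  λ_13 → (3, 2, 2, 2, 3);  λ_14 → (1, 1, 0, 7, 1);  λ_15 → (1, 3, 1, 1, 1);  λ_16 → (5, 0, 3, 1, 3);  λ_17 → (4, 0, 1, 1, 1);  λ_18 → (3, 2, 2, 2, 3)

The 18 indices split into 6 linkage classes (same alcove rep ⇔ same W_13-dot-orbit):

[[1, 5, 8, 10, 17], [2, 11, 13, 18], [3, 6, 7, 9, 16], [4], [12, 14], [15]]


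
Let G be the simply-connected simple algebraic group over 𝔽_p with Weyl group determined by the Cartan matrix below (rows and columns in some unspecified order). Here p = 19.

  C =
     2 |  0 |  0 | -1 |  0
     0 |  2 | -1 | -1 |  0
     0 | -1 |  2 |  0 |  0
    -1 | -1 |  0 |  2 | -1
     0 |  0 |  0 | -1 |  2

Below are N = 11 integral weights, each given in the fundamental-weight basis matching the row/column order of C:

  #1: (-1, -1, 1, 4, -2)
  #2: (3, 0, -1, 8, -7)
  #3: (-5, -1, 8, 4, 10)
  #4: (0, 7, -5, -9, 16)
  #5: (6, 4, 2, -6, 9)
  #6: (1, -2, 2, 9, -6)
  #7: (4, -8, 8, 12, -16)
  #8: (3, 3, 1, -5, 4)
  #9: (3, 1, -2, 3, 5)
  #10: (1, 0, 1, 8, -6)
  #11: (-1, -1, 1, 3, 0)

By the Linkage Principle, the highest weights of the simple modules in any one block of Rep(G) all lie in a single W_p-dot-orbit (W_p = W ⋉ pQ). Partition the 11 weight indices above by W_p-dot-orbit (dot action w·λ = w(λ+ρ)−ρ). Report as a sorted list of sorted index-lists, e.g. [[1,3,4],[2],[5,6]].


D_5 Cartan matrix, 5 simple roots permuted; ρ=(1,1,1,1,1).

Ā_19 reps of the 11 weights (D_5, coords as presented):

  λ_1 → (0, 0, 2, 4, 1);  λ_2 → (4, 1, 0, 3, 6);  λ_3 → (2, 1, 2, 4, 5);  λ_4 → (4, 1, 0, 3, 6);  λ_5 → (2, 1, 2, 4, 5);  λ_6 → (2, 1, 2, 4, 5);  λ_7 → (4, 1, 0, 3, 6);  λ_8 → (0, 0, 2, 4, 1);  λ_9 → (4, 1, 0, 3, 6);  λ_10 → (2, 1, 2, 4, 5);  λ_11 → (0, 0, 2, 4, 1)

Linkage partition of the 11 weights (3 classes, p=19):

[[1, 8, 11], [2, 4, 7, 9], [3, 5, 6, 10]]


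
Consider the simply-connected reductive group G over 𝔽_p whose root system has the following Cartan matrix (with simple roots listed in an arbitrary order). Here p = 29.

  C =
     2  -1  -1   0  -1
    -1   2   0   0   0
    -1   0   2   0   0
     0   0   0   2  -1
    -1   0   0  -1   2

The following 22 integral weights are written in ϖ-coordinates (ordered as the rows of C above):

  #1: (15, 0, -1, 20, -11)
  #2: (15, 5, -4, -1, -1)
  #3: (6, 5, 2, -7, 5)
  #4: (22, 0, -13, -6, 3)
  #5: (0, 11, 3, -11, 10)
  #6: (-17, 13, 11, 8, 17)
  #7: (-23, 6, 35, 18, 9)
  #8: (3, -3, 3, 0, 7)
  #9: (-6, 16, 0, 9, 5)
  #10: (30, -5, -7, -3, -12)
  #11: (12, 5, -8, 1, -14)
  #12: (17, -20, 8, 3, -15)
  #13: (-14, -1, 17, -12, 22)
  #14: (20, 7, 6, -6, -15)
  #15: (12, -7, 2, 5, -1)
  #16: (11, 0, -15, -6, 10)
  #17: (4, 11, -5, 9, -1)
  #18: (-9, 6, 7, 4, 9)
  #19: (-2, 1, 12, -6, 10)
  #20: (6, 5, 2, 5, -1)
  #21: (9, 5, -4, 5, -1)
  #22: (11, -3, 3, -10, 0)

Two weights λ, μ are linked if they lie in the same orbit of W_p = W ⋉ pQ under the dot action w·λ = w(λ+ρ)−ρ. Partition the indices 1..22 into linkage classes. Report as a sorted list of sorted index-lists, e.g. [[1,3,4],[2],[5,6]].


Dynkin diagram of C (from the 8 off-diagonal −1 entries): D_5.

Each λ_j+ρ reduced to Ā_29; 5-tuples below use C's row order:

    1: (1, 1, 0, 6, 5)
    2: (7, 6, 3, 6, 0)
    3: (7, 6, 3, 6, 0)
    4: (1, 1, 12, 5, 4)
    5: (1, 12, 4, 10, 0)
    6: (2, 2, 4, 1, 8)
    7: (7, 1, 0, 5, 2)
    8: (2, 2, 4, 1, 8)
    9: (1, 12, 4, 10, 0)
    10: (2, 2, 4, 1, 8)
    11: (1, 1, 0, 6, 5)
    12: (2, 2, 4, 1, 8)
    13: (1, 12, 4, 10, 0)
    14: (7, 1, 0, 5, 2)
    15: (7, 6, 3, 6, 0)
    16: (1, 1, 12, 5, 4)
    17: (1, 12, 4, 10, 0)
    18: (7, 1, 0, 5, 2)
    19: (1, 1, 12, 5, 4)
    20: (7, 6, 3, 6, 0)
    21: (7, 6, 3, 6, 0)
    22: (2, 2, 4, 1, 8)

These 22 weights hit 6 W_29-dot-orbits; sizes (2, 5, 3, 4, 5, 3):

[[1, 11], [2, 3, 15, 20, 21], [4, 16, 19], [5, 9, 13, 17], [6, 8, 10, 12, 22], [7, 14, 18]]


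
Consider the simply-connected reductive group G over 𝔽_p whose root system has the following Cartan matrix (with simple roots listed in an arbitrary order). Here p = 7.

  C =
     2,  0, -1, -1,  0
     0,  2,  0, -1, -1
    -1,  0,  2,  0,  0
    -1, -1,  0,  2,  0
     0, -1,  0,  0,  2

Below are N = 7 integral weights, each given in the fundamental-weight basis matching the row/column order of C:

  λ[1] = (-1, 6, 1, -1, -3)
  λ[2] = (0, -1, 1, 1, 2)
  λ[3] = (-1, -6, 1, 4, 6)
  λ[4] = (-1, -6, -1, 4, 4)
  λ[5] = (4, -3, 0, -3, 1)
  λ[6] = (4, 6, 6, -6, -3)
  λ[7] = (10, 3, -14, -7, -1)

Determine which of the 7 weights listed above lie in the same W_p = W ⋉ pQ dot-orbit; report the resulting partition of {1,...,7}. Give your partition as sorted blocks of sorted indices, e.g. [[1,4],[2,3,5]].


C ↔ A_5 under row/col permutation; |W(A_5)| = 720.

Alcove-folded reps (p=7, 7 weights, presented ϖ-order):

  [1] (0, 5, 0, 0, 0) · [2] (1, 0, 1, 2, 2) · [3] (0, 5, 0, 0, 0) · [4] (0, 5, 0, 0, 0) · [5] (1, 0, 1, 2, 2) · [6] (0, 5, 0, 0, 0) · [7] (1, 0, 1, 2, 2)

Partition of {1..7} into 2 W_7-dot-orbits:

[[1, 3, 4, 6], [2, 5, 7]]


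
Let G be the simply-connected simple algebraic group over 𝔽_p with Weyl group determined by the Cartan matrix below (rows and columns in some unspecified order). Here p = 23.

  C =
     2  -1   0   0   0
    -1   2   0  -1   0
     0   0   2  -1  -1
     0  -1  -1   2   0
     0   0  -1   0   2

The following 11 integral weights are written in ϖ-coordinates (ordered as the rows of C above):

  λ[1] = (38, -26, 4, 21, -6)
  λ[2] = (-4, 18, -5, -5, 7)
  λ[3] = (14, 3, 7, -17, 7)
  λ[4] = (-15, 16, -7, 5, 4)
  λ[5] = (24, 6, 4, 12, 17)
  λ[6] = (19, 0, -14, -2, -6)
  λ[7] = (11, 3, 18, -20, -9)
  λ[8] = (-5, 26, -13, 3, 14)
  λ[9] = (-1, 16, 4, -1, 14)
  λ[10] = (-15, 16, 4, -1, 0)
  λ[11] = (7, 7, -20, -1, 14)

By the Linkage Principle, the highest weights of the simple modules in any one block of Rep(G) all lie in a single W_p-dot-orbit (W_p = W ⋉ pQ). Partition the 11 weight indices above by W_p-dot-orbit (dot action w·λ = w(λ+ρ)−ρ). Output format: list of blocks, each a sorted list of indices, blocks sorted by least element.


Cartan matrix: type A_5 (|W|=720); un-permuting the 5 rows.

Each λ_j+ρ reduced to Ā_23; 5-tuples below use C's row order:

    1: (2, 5, 0, 13, 1)
    2: (3, 8, 4, 4, 0)
    3: (3, 8, 4, 4, 0)
    4: (14, 3, 5, 0, 1)
    5: (2, 5, 0, 13, 1)
    6: (2, 5, 0, 13, 1)
    7: (3, 8, 4, 4, 0)
    8: (3, 8, 4, 4, 0)
    9: (14, 3, 5, 0, 1)
    10: (14, 3, 5, 0, 1)
    11: (3, 8, 4, 4, 0)

Grouping the 11 weights by Ā_23-representative: 3 linkage classes.

[[1, 5, 6], [2, 3, 7, 8, 11], [4, 9, 10]]


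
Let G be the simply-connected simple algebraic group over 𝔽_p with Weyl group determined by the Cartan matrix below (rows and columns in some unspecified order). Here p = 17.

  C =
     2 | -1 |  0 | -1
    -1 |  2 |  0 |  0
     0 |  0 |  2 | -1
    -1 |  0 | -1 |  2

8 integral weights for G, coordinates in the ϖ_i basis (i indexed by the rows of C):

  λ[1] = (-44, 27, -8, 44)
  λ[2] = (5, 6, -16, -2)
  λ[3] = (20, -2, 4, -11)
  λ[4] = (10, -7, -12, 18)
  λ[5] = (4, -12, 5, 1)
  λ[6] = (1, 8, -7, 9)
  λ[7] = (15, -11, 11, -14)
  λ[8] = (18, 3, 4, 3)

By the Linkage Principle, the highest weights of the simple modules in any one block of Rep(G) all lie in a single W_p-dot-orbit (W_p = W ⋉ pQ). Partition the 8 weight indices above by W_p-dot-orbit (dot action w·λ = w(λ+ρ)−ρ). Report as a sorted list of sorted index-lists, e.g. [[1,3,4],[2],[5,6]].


C ↔ A_4 under row/col permutation; |W(A_4)| = 120.

Folding the 8 weights λ_j+ρ into Ā_17 (reps in the given 4-coord order):

    λ_1 → (2, 5, 2, 4)
    λ_2 → (7, 3, 1, 5)
    λ_3 → (7, 3, 1, 5)
    λ_4 → (2, 5, 2, 4)
    λ_5 → (2, 5, 2, 4)
    λ_6 → (2, 5, 2, 4)
    λ_7 → (7, 3, 1, 5)
    λ_8 → (2, 5, 2, 4)

2 distinct reps among the 8 weights ⇒ 2 W_17-linkage classes:

[[1, 4, 5, 6, 8], [2, 3, 7]]


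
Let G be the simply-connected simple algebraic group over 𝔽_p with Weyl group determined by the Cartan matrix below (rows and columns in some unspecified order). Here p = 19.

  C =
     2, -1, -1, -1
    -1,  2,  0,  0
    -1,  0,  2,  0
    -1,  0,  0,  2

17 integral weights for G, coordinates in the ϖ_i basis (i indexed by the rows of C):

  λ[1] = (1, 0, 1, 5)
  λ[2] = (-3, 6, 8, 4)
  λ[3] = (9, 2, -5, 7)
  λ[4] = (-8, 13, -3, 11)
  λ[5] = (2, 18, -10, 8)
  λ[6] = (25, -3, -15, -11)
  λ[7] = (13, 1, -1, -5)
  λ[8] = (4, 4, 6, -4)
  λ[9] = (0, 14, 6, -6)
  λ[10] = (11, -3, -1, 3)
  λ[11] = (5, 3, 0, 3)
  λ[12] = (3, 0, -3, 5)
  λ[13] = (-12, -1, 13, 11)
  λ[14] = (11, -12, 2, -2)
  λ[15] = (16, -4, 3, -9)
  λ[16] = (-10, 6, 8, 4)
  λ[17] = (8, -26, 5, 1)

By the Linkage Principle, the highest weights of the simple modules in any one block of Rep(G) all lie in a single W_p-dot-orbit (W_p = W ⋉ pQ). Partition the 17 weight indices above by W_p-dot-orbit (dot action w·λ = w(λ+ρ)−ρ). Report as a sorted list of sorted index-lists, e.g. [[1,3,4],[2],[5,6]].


Root system D_4: the 4×4 matrix C matches after relabeling.

Folding the 17 weights λ_j+ρ into Ā_19 (reps in the given 4-coord order):

  λ_1+ρ ↦ (2, 1, 2, 6) · λ_2+ρ ↦ (2, 5, 7, 3) · λ_3+ρ ↦ (2, 1, 2, 6) · λ_4+ρ ↦ (2, 5, 7, 3) · λ_5+ρ ↦ (0, 7, 3, 3) · λ_6+ρ ↦ (2, 5, 7, 3) · λ_7+ρ ↦ (3, 2, 0, 4) · λ_8+ρ ↦ (2, 5, 7, 3) · λ_9+ρ ↦ (0, 11, 3, 1) · λ_10+ρ ↦ (3, 2, 0, 4) · λ_11+ρ ↦ (4, 4, 1, 4) · λ_12+ρ ↦ (2, 1, 2, 6) · λ_13+ρ ↦ (0, 11, 3, 1) · λ_14+ρ ↦ (0, 11, 3, 1) · λ_15+ρ ↦ (2, 1, 2, 6) · λ_16+ρ ↦ (3, 2, 0, 4) · λ_17+ρ ↦ (2, 1, 2, 6)

Partition of {1..17} into 6 W_19-dot-orbits:

[[1, 3, 12, 15, 17], [2, 4, 6, 8], [5], [7, 10, 16], [9, 13, 14], [11]]


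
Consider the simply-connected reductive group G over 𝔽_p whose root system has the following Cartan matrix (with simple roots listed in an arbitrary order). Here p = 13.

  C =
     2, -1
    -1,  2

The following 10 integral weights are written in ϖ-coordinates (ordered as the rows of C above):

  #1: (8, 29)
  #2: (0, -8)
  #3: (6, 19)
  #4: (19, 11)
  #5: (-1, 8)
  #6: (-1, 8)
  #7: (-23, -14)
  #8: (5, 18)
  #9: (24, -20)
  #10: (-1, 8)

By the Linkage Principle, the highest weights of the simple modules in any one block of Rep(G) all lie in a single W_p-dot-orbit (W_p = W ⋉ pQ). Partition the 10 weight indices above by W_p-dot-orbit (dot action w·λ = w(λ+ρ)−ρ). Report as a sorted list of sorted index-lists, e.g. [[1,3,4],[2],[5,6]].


C ↔ A_2 under row/col permutation; |W(A_2)| = 6.

Alcove-folded reps (p=13, 10 weights, presented ϖ-order):

  [1] (0, 9) · [2] (6, 1) · [3] (6, 1) · [4] (6, 1) · [5] (0, 9) · [6] (0, 9) · [7] (0, 9) · [8] (6, 1) · [9] (6, 1) · [10] (0, 9)

These 10 weights hit 2 W_13-dot-orbits; sizes (5, 5):

[[1, 5, 6, 7, 10], [2, 3, 4, 8, 9]]


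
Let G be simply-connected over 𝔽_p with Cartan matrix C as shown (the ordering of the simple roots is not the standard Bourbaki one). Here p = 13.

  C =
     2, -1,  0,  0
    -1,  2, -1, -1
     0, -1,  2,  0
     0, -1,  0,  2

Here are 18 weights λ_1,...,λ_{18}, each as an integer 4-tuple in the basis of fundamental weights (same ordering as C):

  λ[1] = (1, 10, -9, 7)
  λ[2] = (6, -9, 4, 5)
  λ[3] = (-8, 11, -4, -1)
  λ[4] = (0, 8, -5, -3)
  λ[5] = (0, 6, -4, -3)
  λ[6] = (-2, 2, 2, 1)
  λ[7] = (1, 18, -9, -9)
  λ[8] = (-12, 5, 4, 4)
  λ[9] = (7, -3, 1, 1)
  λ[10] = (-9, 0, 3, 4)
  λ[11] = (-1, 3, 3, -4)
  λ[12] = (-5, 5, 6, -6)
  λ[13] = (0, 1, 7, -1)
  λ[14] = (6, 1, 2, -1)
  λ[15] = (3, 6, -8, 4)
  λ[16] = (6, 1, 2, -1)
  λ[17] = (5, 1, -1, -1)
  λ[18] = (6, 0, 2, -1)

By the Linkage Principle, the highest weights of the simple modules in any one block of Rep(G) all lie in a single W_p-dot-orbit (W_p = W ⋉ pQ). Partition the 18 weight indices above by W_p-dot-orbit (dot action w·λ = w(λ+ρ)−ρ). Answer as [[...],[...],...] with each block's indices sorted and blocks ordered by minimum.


Cartan matrix: type D_4 (|W|=192); un-permuting the 4 rows.

W_13-reps of the 18 weights in Ā_13 (same 4-coord order as C):

  [1] (6, 2, 0, 0) · [2] (1, 2, 3, 2) · [3] (7, 1, 3, 0) · [4] (1, 3, 4, 2) · [5] (1, 2, 3, 2) · [6] (1, 2, 3, 2) · [7] (6, 2, 0, 0) · [8] (6, 2, 0, 0) · [9] (6, 2, 0, 0) · [10] (1, 2, 3, 2) · [11] (0, 1, 4, 3) · [12] (1, 3, 4, 2) · [13] (1, 2, 8, 0) · [14] (7, 1, 3, 0) · [15] (1, 3, 4, 2) · [16] (7, 1, 3, 0) · [17] (6, 2, 0, 0) · [18] (7, 1, 3, 0)

Linkage partition of the 18 weights (6 classes, p=13):

[[1, 7, 8, 9, 17], [2, 5, 6, 10], [3, 14, 16, 18], [4, 12, 15], [11], [13]]


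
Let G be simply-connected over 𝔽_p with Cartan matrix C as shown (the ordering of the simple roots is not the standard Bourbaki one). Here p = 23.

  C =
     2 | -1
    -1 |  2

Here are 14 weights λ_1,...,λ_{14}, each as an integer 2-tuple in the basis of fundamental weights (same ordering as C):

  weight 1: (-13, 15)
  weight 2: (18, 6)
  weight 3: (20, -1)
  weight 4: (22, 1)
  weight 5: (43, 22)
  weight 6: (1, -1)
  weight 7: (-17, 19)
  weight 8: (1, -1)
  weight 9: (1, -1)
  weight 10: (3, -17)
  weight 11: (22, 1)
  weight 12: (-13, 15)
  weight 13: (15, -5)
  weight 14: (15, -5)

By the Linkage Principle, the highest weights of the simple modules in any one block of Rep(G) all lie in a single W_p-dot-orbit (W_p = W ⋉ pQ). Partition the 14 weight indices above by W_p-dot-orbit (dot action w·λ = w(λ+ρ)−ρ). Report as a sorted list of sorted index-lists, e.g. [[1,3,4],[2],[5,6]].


Cartan matrix: type A_2 (|W|=6); un-permuting the 2 rows.

Each λ_j+ρ reduced to Ā_23; 2-tuples below use C's row order:

  1: (12, 4);  2: (16, 4);  3: (21, 0);  4: (21, 0);  5: (21, 0);  6: (2, 0);  7: (16, 4);  8: (2, 0);  9: (2, 0);  10: (12, 4);  11: (21, 0);  12: (12, 4);  13: (12, 4);  14: (12, 4)

4 distinct reps among the 14 weights ⇒ 4 W_23-linkage classes:

[[1, 10, 12, 13, 14], [2, 7], [3, 4, 5, 11], [6, 8, 9]]


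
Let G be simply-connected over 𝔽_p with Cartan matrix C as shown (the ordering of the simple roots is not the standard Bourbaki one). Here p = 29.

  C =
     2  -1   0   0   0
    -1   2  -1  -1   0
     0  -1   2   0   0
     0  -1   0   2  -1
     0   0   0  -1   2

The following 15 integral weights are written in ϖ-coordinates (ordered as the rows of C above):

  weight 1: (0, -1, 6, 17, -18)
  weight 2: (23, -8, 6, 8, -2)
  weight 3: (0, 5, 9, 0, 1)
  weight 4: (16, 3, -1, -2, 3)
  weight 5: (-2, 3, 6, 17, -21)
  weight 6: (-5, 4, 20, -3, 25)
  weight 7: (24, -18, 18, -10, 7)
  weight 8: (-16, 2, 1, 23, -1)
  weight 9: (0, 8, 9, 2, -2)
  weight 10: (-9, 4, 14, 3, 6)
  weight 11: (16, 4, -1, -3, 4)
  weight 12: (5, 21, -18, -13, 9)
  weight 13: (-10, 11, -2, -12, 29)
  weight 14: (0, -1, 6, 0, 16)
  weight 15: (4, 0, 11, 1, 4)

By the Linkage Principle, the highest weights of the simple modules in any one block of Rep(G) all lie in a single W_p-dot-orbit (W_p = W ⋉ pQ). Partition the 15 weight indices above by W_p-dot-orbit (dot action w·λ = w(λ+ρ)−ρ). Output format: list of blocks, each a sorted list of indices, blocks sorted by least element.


Dynkin diagram of C (from the 8 off-diagonal −1 entries): D_5.

λ_j+ρ reflected into Ā_29 (⟨·,θ^∨⟩≤29); 5-tuples as given:

  [1] (1, 0, 7, 1, 17)
  [2] (17, 3, 0, 1, 3)
  [3] (1, 6, 10, 1, 2)
  [4] (17, 3, 0, 1, 3)
  [5] (1, 0, 7, 1, 17)
  [6] (17, 3, 0, 1, 3)
  [7] (1, 0, 7, 1, 17)
  [8] (3, 2, 10, 0, 0)
  [9] (1, 6, 10, 1, 2)
  [10] (5, 1, 12, 2, 5)
  [11] (17, 3, 0, 1, 3)
  [12] (1, 6, 10, 1, 2)
  [13] (1, 0, 7, 1, 17)
  [14] (1, 0, 7, 1, 17)
  [15] (5, 1, 12, 2, 5)

The 15 indices split into 5 linkage classes (same alcove rep ⇔ same W_29-dot-orbit):

[[1, 5, 7, 13, 14], [2, 4, 6, 11], [3, 9, 12], [8], [10, 15]]


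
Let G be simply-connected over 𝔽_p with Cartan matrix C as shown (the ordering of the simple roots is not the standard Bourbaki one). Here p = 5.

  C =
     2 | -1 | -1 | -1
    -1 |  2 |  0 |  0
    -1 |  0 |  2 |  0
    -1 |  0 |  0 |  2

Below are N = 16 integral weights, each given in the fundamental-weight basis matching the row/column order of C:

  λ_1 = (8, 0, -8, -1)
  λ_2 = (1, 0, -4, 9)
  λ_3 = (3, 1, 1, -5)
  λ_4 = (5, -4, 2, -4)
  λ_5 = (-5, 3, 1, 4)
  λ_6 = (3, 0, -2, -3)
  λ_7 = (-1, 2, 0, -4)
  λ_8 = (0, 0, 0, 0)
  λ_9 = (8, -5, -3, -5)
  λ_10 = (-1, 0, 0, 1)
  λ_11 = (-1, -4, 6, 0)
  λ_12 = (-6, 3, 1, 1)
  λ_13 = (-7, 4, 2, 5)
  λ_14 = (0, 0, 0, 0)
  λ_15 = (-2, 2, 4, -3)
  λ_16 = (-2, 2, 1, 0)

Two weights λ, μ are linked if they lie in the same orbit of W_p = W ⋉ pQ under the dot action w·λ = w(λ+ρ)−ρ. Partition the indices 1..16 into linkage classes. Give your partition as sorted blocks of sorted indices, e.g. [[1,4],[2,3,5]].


Type D_4, rank 4, |W|=192; reorder rows/cols to standard.

W_5-reps of the 16 weights in Ā_5 (same 4-coord order as C):

  λ_1+ρ ↦ (0, 0, 2, 1);  λ_2+ρ ↦ (0, 0, 2, 1);  λ_3+ρ ↦ (1, 1, 1, 1);  λ_4+ρ ↦ (1, 1, 1, 1);  λ_5+ρ ↦ (0, 0, 2, 1);  λ_6+ρ ↦ (0, 1, 1, 2);  λ_7+ρ ↦ (1, 0, 2, 0);  λ_8+ρ ↦ (1, 1, 1, 1);  λ_9+ρ ↦ (1, 0, 2, 0);  λ_10+ρ ↦ (0, 1, 1, 2);  λ_11+ρ ↦ (0, 2, 2, 0);  λ_12+ρ ↦ (1, 1, 1, 1);  λ_13+ρ ↦ (0, 0, 2, 1);  λ_14+ρ ↦ (1, 1, 1, 1);  λ_15+ρ ↦ (0, 0, 2, 1);  λ_16+ρ ↦ (1, 2, 1, 0)

These 16 weights hit 6 W_5-dot-orbits; sizes (5, 5, 2, 2, 1, 1):

[[1, 2, 5, 13, 15], [3, 4, 8, 12, 14], [6, 10], [7, 9], [11], [16]]


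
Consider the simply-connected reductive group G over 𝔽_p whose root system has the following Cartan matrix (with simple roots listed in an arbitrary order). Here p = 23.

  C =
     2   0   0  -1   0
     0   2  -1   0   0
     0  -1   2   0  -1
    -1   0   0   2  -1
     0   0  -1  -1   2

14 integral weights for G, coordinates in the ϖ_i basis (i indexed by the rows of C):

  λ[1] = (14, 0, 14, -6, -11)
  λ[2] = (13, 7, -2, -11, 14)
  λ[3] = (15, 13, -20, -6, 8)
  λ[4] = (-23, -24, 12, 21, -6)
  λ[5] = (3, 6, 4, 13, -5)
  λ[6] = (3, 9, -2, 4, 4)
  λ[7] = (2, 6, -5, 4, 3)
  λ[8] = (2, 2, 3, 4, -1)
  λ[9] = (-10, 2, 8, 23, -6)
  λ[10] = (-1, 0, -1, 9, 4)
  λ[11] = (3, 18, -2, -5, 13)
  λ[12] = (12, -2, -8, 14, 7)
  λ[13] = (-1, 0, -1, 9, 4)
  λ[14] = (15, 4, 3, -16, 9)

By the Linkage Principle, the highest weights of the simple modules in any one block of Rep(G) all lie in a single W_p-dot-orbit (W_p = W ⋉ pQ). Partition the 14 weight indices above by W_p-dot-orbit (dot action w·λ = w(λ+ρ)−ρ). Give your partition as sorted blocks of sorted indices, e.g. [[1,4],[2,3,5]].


C ↔ A_5 under row/col permutation; |W(A_5)| = 720.

Folding the 14 weights λ_j+ρ into Ā_23 (reps in the given 5-coord order):

  1: (0, 1, 0, 10, 5)
  2: (1, 4, 1, 10, 4)
  3: (1, 4, 1, 10, 4)
  4: (0, 1, 0, 10, 5)
  5: (1, 4, 1, 10, 4)
  6: (4, 9, 1, 5, 4)
  7: (3, 3, 4, 5, 0)
  8: (3, 3, 4, 5, 0)
  9: (1, 4, 1, 10, 4)
  10: (0, 1, 0, 10, 5)
  11: (4, 9, 1, 5, 4)
  12: (0, 1, 0, 10, 5)
  13: (0, 1, 0, 10, 5)
  14: (1, 4, 1, 10, 4)

Grouping the 14 weights by Ā_23-representative: 4 linkage classes.

[[1, 4, 10, 12, 13], [2, 3, 5, 9, 14], [6, 11], [7, 8]]


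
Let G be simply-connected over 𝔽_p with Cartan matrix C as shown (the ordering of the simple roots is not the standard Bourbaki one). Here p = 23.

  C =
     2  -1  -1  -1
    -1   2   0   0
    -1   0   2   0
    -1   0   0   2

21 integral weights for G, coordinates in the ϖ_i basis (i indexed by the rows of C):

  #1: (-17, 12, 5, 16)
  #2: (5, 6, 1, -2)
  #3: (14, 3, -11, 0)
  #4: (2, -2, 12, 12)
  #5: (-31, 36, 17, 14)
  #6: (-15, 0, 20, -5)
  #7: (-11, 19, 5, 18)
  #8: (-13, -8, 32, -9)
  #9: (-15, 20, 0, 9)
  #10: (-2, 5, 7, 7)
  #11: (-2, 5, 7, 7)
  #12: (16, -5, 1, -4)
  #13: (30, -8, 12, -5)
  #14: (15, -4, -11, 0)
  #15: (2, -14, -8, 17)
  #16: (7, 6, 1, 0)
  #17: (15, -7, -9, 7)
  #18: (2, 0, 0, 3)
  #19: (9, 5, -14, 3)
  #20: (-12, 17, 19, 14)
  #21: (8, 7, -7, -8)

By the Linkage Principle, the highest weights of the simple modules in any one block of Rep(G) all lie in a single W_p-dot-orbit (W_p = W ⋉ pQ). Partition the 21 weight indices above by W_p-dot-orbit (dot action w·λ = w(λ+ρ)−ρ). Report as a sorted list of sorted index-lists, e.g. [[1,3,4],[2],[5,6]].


D_4 Cartan matrix, 4 simple roots permuted; ρ=(1,1,1,1).

W_23-reps of the 21 weights in Ā_23 (same 4-coord order as C):

  λ_1+ρ ↦ (3, 3, 10, 1)
  λ_2+ρ ↦ (5, 7, 2, 1)
  λ_3+ρ ↦ (3, 4, 10, 1)
  λ_4+ρ ↦ (1, 5, 7, 7)
  λ_5+ρ ↦ (5, 7, 2, 1)
  λ_6+ρ ↦ (3, 4, 10, 1)
  λ_7+ρ ↦ (4, 4, 2, 3)
  λ_8+ρ ↦ (4, 4, 2, 3)
  λ_9+ρ ↦ (3, 4, 10, 1)
  λ_10+ρ ↦ (1, 5, 7, 7)
  λ_11+ρ ↦ (1, 5, 7, 7)
  λ_12+ρ ↦ (4, 4, 2, 3)
  λ_13+ρ ↦ (3, 4, 10, 1)
  λ_14+ρ ↦ (3, 3, 10, 1)
  λ_15+ρ ↦ (3, 4, 10, 1)
  λ_16+ρ ↦ (5, 7, 2, 1)
  λ_17+ρ ↦ (1, 5, 7, 7)
  λ_18+ρ ↦ (3, 1, 1, 4)
  λ_19+ρ ↦ (3, 3, 10, 1)
  λ_20+ρ ↦ (3, 1, 1, 4)
  λ_21+ρ ↦ (4, 4, 2, 3)

Linkage partition of the 21 weights (6 classes, p=23):

[[1, 14, 19], [2, 5, 16], [3, 6, 9, 13, 15], [4, 10, 11, 17], [7, 8, 12, 21], [18, 20]]


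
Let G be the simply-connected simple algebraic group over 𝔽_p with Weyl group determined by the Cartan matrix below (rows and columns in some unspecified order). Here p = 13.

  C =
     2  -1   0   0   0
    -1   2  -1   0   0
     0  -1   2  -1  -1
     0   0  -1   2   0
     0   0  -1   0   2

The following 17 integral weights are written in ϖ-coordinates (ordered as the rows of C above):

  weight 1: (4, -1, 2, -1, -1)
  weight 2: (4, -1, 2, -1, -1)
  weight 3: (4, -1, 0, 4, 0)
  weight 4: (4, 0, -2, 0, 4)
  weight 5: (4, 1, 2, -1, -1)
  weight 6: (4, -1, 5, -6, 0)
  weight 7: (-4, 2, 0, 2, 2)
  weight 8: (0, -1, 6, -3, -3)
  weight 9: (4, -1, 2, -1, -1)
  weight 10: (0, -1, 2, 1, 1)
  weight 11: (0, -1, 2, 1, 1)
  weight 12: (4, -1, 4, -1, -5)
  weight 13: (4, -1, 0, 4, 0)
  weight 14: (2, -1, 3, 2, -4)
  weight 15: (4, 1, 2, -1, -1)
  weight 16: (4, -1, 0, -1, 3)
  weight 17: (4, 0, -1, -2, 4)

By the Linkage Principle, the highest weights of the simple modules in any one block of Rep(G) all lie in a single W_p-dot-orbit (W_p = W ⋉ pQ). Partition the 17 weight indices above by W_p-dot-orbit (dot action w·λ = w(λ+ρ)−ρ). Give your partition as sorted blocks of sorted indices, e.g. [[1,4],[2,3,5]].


Root system D_5: the 5×5 matrix C matches after relabeling.

Ā_13 reps of the 17 weights (D_5, coords as presented):

  1: (5, 0, 3, 0, 0) · 2: (5, 0, 3, 0, 0) · 3: (5, 0, 1, 5, 1) · 4: (5, 0, 1, 0, 4) · 5: (5, 0, 3, 0, 0) · 6: (5, 0, 1, 5, 1) · 7: (3, 0, 1, 3, 3) · 8: (1, 0, 3, 2, 2) · 9: (5, 0, 3, 0, 0) · 10: (1, 0, 3, 2, 2) · 11: (1, 0, 3, 2, 2) · 12: (5, 0, 1, 0, 4) · 13: (5, 0, 1, 5, 1) · 14: (3, 0, 1, 3, 3) · 15: (5, 0, 3, 0, 0) · 16: (5, 0, 1, 0, 4) · 17: (5, 0, 1, 0, 4)

Partition of {1..17} into 5 W_13-dot-orbits:

[[1, 2, 5, 9, 15], [3, 6, 13], [4, 12, 16, 17], [7, 14], [8, 10, 11]]


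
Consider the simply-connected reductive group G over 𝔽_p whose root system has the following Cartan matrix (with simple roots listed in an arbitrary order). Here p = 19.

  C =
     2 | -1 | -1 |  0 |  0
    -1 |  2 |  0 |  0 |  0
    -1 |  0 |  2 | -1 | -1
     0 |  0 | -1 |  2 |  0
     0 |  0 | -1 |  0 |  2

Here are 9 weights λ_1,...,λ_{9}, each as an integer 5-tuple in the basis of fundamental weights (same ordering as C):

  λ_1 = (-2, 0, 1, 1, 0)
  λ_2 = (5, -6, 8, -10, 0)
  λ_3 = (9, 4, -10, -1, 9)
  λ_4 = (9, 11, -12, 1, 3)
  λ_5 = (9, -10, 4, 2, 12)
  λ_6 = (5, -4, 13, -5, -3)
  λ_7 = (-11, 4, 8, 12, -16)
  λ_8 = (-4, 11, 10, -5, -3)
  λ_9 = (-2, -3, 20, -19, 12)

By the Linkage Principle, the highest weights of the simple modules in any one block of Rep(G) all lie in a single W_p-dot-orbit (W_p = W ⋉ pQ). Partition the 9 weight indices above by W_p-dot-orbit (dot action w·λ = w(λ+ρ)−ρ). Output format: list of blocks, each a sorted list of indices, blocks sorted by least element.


D_5 Cartan matrix, 5 simple roots permuted; ρ=(1,1,1,1,1).

Each λ_j+ρ reduced to Ā_19; 5-tuples below use C's row order:

  [1] (1, 0, 1, 2, 1) · [2] (1, 5, 0, 9, 1) · [3] (1, 5, 0, 9, 1) · [4] (2, 6, 1, 3, 1) · [5] (1, 5, 0, 9, 1) · [6] (2, 6, 1, 3, 1) · [7] (2, 6, 1, 3, 1) · [8] (2, 6, 1, 3, 1) · [9] (1, 0, 1, 2, 1)

3 distinct reps among the 9 weights ⇒ 3 W_19-linkage classes:

[[1, 9], [2, 3, 5], [4, 6, 7, 8]]


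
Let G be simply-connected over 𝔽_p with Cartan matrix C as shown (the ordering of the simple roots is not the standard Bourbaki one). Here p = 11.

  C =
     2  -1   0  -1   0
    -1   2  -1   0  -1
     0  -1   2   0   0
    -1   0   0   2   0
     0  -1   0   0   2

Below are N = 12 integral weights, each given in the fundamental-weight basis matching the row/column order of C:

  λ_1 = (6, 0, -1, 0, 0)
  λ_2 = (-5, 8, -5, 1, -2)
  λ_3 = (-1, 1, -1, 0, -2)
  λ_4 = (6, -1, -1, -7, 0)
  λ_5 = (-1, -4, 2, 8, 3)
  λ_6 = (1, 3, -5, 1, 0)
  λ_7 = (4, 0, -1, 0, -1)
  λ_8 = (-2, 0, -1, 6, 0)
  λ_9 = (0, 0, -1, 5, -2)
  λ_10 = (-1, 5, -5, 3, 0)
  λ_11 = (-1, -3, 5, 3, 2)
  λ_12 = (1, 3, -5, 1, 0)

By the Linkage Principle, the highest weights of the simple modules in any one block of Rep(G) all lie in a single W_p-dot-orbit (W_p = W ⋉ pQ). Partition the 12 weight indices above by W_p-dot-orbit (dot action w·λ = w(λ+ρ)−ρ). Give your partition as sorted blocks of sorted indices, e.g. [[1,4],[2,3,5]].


Root system D_5: the 5×5 matrix C matches after relabeling.

Alcove-folded reps (p=11, 12 weights, presented ϖ-order):

  λ_1+ρ ↦ (0, 1, 0, 1, 1);  λ_2+ρ ↦ (2, 0, 4, 2, 1);  λ_3+ρ ↦ (0, 1, 0, 1, 1);  λ_4+ρ ↦ (1, 0, 0, 6, 1);  λ_5+ρ ↦ (1, 0, 0, 6, 1);  λ_6+ρ ↦ (2, 0, 4, 2, 1);  λ_7+ρ ↦ (3, 1, 0, 1, 0);  λ_8+ρ ↦ (1, 0, 0, 6, 1);  λ_9+ρ ↦ (1, 0, 0, 6, 1);  λ_10+ρ ↦ (2, 0, 4, 2, 1);  λ_11+ρ ↦ (2, 0, 4, 2, 1);  λ_12+ρ ↦ (2, 0, 4, 2, 1)

The 12 indices split into 4 linkage classes (same alcove rep ⇔ same W_11-dot-orbit):

[[1, 3], [2, 6, 10, 11, 12], [4, 5, 8, 9], [7]]


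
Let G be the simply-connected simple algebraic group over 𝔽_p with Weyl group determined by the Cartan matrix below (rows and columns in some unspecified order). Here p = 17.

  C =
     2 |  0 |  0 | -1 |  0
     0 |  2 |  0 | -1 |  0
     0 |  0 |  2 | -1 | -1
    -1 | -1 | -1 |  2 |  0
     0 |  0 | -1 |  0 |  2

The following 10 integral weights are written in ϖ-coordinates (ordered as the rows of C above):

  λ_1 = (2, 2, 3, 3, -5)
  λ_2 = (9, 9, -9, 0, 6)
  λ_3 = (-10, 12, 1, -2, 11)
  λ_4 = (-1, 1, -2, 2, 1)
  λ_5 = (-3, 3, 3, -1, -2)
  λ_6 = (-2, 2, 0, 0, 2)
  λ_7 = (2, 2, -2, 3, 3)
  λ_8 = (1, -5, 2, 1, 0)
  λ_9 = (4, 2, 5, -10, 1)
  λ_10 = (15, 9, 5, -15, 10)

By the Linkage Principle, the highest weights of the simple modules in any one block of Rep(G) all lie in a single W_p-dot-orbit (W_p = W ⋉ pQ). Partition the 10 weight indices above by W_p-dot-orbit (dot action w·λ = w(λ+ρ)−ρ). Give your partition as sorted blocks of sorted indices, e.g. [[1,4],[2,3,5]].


C ↔ D_5 under row/col permutation; |W(D_5)| = 1920.

W_17-reps of the 10 weights in Ā_17 (same 5-coord order as C):

  λ_1+ρ ↦ (3, 3, 1, 3, 3)
  λ_2+ρ ↦ (3, 3, 1, 3, 3)
  λ_3+ρ ↦ (1, 3, 1, 0, 3)
  λ_4+ρ ↦ (0, 2, 1, 2, 1)
  λ_5+ρ ↦ (0, 2, 1, 2, 1)
  λ_6+ρ ↦ (1, 3, 1, 0, 3)
  λ_7+ρ ↦ (3, 3, 1, 3, 3)
  λ_8+ρ ↦ (0, 2, 1, 2, 1)
  λ_9+ρ ↦ (0, 2, 1, 2, 1)
  λ_10+ρ ↦ (0, 2, 1, 2, 1)

The 10 indices split into 3 linkage classes (same alcove rep ⇔ same W_17-dot-orbit):

[[1, 2, 7], [3, 6], [4, 5, 8, 9, 10]]


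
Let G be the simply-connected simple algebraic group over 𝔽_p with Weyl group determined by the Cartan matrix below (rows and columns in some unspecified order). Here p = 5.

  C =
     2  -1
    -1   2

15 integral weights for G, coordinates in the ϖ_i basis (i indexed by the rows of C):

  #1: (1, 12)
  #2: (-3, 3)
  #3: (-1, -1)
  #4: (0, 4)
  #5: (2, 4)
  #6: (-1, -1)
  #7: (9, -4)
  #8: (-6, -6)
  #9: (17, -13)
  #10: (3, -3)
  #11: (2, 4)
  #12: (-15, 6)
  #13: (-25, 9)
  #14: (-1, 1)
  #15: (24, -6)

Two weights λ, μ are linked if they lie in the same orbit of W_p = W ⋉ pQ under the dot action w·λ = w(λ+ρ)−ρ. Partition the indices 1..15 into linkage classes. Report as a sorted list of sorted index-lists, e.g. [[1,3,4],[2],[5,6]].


C ↔ A_2 under row/col permutation; |W(A_2)| = 6.

Alcove-folded reps (p=5, 15 weights, presented ϖ-order):

  λ_1 → (0, 2) · λ_2 → (2, 2) · λ_3 → (0, 0) · λ_4 → (0, 4) · λ_5 → (0, 2) · λ_6 → (0, 0) · λ_7 → (0, 2) · λ_8 → (0, 0) · λ_9 → (2, 2) · λ_10 → (2, 2) · λ_11 → (0, 2) · λ_12 → (2, 2) · λ_13 → (0, 4) · λ_14 → (0, 2) · λ_15 → (0, 0)

4 distinct reps among the 15 weights ⇒ 4 W_5-linkage classes:

[[1, 5, 7, 11, 14], [2, 9, 10, 12], [3, 6, 8, 15], [4, 13]]


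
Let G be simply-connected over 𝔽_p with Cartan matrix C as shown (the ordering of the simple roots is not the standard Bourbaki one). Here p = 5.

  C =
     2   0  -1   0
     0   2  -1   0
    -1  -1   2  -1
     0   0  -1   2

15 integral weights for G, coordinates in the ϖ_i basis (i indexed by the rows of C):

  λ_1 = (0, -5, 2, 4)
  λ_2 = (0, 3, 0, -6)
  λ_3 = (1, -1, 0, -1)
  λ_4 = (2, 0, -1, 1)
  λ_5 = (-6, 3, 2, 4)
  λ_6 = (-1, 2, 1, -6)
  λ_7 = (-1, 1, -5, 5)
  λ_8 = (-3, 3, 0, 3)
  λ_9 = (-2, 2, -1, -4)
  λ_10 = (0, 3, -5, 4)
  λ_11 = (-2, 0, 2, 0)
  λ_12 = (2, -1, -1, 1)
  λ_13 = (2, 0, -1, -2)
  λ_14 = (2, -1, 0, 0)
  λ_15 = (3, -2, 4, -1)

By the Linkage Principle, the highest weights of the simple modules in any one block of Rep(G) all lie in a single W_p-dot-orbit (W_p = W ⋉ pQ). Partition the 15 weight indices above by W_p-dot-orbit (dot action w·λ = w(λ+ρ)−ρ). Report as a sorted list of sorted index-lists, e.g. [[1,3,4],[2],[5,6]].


Root system D_4: the 4×4 matrix C matches after relabeling.

λ_j+ρ reflected into Ā_5 (⟨·,θ^∨⟩≤5); 4-tuples as given:

  λ_1+ρ ↦ (3, 0, 0, 1) · λ_2+ρ ↦ (3, 0, 0, 1) · λ_3+ρ ↦ (2, 0, 1, 0) · λ_4+ρ ↦ (2, 0, 1, 1) · λ_5+ρ ↦ (0, 1, 2, 0) · λ_6+ρ ↦ (3, 0, 0, 2) · λ_7+ρ ↦ (2, 0, 1, 0) · λ_8+ρ ↦ (2, 0, 1, 0) · λ_9+ρ ↦ (2, 0, 1, 0) · λ_10+ρ ↦ (3, 0, 0, 1) · λ_11+ρ ↦ (1, 1, 0, 1) · λ_12+ρ ↦ (3, 0, 0, 2) · λ_13+ρ ↦ (2, 0, 1, 0) · λ_14+ρ ↦ (3, 0, 0, 1) · λ_15+ρ ↦ (3, 0, 0, 1)

Partition of {1..15} into 6 W_5-dot-orbits:

[[1, 2, 10, 14, 15], [3, 7, 8, 9, 13], [4], [5], [6, 12], [11]]


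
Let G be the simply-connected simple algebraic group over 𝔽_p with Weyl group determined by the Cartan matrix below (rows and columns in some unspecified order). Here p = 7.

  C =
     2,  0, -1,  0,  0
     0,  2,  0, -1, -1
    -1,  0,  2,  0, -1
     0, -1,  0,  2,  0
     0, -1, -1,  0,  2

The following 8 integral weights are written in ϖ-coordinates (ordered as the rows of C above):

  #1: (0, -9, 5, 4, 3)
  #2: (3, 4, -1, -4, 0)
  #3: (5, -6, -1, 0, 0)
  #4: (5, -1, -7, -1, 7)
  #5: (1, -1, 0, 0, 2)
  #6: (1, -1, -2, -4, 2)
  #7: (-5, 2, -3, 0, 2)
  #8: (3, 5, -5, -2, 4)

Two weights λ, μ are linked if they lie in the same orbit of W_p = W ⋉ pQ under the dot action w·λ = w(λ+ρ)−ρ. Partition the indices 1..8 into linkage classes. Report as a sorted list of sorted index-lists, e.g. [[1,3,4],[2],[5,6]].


C ↔ A_5 under row/col permutation; |W(A_5)| = 720.

Each λ_j+ρ reduced to Ā_7; 5-tuples below use C's row order:

  λ_1+ρ ↦ (2, 0, 1, 1, 3);  λ_2+ρ ↦ (1, 2, 0, 0, 1);  λ_3+ρ ↦ (2, 0, 1, 1, 3);  λ_4+ρ ↦ (0, 0, 5, 1, 1);  λ_5+ρ ↦ (2, 0, 1, 1, 3);  λ_6+ρ ↦ (1, 2, 0, 0, 1);  λ_7+ρ ↦ (2, 0, 1, 1, 3);  λ_8+ρ ↦ (1, 2, 0, 0, 1)

3 distinct reps among the 8 weights ⇒ 3 W_7-linkage classes:

[[1, 3, 5, 7], [2, 6, 8], [4]]


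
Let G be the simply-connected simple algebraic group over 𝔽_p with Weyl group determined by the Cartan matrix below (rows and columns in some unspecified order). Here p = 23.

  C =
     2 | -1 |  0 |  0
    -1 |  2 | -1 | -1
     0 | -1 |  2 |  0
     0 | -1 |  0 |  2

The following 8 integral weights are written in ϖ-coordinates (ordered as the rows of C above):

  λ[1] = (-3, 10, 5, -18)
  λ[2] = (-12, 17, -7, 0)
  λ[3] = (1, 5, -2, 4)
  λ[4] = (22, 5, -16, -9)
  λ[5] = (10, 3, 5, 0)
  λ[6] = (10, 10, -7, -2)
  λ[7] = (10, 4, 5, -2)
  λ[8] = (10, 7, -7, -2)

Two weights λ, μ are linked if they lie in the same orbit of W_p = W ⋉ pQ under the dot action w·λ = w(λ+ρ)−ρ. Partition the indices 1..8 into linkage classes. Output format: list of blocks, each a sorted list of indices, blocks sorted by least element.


Type D_4, rank 4, |W|=192; reorder rows/cols to standard.

W_23-reps of the 8 weights in Ā_23 (same 4-coord order as C):

  1: (6, 0, 2, 9) · 2: (11, 1, 6, 1) · 3: (2, 5, 1, 5) · 4: (6, 0, 2, 9) · 5: (11, 1, 6, 1) · 6: (11, 1, 6, 1) · 7: (11, 1, 6, 1) · 8: (11, 1, 6, 1)

Linkage partition of the 8 weights (3 classes, p=23):

[[1, 4], [2, 5, 6, 7, 8], [3]]


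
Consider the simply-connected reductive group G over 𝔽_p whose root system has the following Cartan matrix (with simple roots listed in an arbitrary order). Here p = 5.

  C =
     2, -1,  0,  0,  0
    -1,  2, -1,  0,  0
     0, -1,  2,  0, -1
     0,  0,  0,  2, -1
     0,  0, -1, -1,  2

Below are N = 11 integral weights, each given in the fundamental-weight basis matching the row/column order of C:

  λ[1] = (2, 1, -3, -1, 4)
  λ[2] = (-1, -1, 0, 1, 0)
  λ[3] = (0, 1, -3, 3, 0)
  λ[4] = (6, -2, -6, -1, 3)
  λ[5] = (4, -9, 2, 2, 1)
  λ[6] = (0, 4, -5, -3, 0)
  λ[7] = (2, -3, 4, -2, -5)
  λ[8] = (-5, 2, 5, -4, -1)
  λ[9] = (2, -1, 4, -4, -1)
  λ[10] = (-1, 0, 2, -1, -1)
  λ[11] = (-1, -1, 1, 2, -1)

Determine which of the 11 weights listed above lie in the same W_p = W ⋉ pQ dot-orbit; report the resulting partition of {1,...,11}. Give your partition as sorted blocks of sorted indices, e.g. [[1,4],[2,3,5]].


Root system A_5: the 5×5 matrix C matches after relabeling.

Each λ_j+ρ reduced to Ā_5; 5-tuples below use C's row order:

  [1] (0, 0, 2, 3, 0);  [2] (0, 0, 1, 2, 1);  [3] (0, 0, 1, 2, 1);  [4] (1, 3, 0, 1, 0);  [5] (0, 0, 2, 3, 0);  [6] (0, 0, 1, 2, 1);  [7] (0, 0, 1, 2, 1);  [8] (0, 0, 1, 2, 1);  [9] (0, 0, 2, 3, 0);  [10] (0, 1, 3, 0, 0);  [11] (0, 0, 2, 3, 0)

These 11 weights hit 4 W_5-dot-orbits; sizes (4, 5, 1, 1):

[[1, 5, 9, 11], [2, 3, 6, 7, 8], [4], [10]]


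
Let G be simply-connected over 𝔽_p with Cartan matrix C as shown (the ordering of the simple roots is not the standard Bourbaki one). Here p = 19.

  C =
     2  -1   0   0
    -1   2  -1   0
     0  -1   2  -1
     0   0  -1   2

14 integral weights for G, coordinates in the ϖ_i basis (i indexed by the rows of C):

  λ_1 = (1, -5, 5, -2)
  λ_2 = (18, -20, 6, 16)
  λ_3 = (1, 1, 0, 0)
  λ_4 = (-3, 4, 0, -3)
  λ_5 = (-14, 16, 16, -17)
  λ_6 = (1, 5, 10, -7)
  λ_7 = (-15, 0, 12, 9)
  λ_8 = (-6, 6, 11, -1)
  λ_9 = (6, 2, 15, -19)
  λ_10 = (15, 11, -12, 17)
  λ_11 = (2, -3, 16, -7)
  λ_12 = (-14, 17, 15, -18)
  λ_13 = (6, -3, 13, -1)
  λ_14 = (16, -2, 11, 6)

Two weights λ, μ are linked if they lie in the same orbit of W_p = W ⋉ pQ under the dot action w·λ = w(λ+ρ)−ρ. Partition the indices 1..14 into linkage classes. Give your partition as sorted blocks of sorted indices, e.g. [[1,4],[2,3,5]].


C ↔ A_4 under row/col permutation; |W(A_4)| = 120.

W_19-reps of the 14 weights in Ā_19 (same 4-coord order as C):

  1: (2, 2, 1, 1);  2: (5, 2, 12, 0);  3: (2, 2, 1, 1);  4: (2, 2, 1, 1);  5: (2, 2, 1, 1);  6: (2, 6, 5, 6);  7: (4, 9, 0, 5);  8: (5, 2, 12, 0);  9: (0, 1, 2, 9);  10: (0, 1, 2, 9);  11: (1, 2, 9, 6);  12: (2, 2, 1, 1);  13: (5, 2, 12, 0);  14: (0, 1, 2, 9)

6 distinct reps among the 14 weights ⇒ 6 W_19-linkage classes:

[[1, 3, 4, 5, 12], [2, 8, 13], [6], [7], [9, 10, 14], [11]]


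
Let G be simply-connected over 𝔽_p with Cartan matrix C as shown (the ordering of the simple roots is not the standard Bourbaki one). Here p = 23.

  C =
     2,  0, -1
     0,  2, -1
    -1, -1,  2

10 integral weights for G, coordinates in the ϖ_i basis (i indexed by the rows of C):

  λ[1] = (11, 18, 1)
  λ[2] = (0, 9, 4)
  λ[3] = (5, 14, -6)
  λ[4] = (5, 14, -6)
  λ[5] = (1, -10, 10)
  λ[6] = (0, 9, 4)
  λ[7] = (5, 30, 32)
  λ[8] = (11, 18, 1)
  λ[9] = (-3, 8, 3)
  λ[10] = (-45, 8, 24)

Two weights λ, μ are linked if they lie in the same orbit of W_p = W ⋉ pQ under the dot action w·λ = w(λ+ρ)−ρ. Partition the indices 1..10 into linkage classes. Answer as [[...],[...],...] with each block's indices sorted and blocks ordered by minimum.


Cartan matrix: type A_3 (|W|=24); un-permuting the 3 rows.

Folding the 10 weights λ_j+ρ into Ā_23 (reps in the given 3-coord order):

  λ_1 → (2, 9, 2);  λ_2 → (1, 10, 5);  λ_3 → (1, 10, 5);  λ_4 → (1, 10, 5);  λ_5 → (2, 9, 2);  λ_6 → (1, 10, 5);  λ_7 → (1, 10, 5);  λ_8 → (2, 9, 2);  λ_9 → (2, 9, 2);  λ_10 → (2, 9, 2)

Grouping the 10 weights by Ā_23-representative: 2 linkage classes.

[[1, 5, 8, 9, 10], [2, 3, 4, 6, 7]]
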